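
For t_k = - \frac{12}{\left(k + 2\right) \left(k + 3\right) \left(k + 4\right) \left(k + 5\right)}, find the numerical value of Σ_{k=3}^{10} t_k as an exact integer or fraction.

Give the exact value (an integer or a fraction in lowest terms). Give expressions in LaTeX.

Ratio r(k) = (k + 2)/(k + 6).
So A=k + 2 and B=k + 6, with C=1.
Solve (k + 2)·f(k+1) − (k + 5)·f(k) = 1.
From deg A=1, deg B=1, deg C=0: d=3.
Solve for f: f(k) = k*(k**2 + 9*k + 26)/72 (degree 3 ≤ 3).
Certificate R = B(k−1)f/C = k*(k + 5)*(k**2 + 9*k + 26)/72 gives s_k = k*(-k**2 - 9*k - 26)/(6*(k + 2)*(k + 3)*(k + 4)).
s_(k+1) − s_k = -12/(k**4 + 14*k**3 + 71*k**2 + 154*k + 120) = t_k.
Telescoping: Σ = s_(11) − s_(3) = -451/2730 − (-31/210) = -8/455.

Σ = -8/455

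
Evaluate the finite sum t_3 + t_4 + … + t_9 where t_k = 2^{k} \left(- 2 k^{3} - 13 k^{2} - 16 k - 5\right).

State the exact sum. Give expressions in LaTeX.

The ratio is 2*(2*k**3 + 19*k**2 + 48*k + 36)/(2*k**3 + 13*k**2 + 16*k + 5).
Take A(k)=2, B(k)=1, C(k)=k**3 + 13*k**2/2 + 8*k + 5/2.
Need (2)·f(k+1) − (1)·f(k) = k**3 + 13*k**2/2 + 8*k + 5/2.
From deg A=0, deg B=0, deg C=3: d=3.
A polynomial solution: f(k) = (2*k**3 + k**2 - 1)/2.
Certificate R = B(k−1)f/C = (2*k**3 + k**2 - 1)/((k + 1)*(k + 5)*(2*k + 1)) gives s_k = 2**k*(-2*k**3 - k**2 + 1).
Δs = 2**k*(-2*k**3 - 13*k**2 - 16*k - 5), as required.
Telescoping: Σ = s_(10) − s_(3) = -2149376 − (-496) = -2148880.

Σ = -2148880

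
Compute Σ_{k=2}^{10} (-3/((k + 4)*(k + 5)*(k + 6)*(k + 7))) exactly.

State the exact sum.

Σ = -13/4760

r(k) = (k + 4)/(k + 8) after simplifying.
So A=k + 4 and B=k + 8, with C=1.
Set up (k + 4)·f(k+1) − (k + 7)·f(k) − (1) = 0.
Degrees (1,1,0) ⇒ d ≤ 3.
Solving with deg f ≤ 3: f(k) = k*(k**2 + 15*k + 74)/360.
Certificate R = B(k−1)f/C = k*(k + 7)*(k**2 + 15*k + 74)/360 gives s_k = k*(-k**2 - 15*k - 74)/(120*(k + 4)*(k + 5)*(k + 6)).
Δs = -3/(k**4 + 22*k**3 + 179*k**2 + 638*k + 840), as required.
Evaluate s at k=11 and k=2: -11/1360 and -3/560; difference -13/4760.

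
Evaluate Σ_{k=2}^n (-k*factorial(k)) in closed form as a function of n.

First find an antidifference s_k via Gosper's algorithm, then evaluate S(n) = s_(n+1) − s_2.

r(k) = (k + 1)**2/k after simplifying.
Factor: A=k + 1; B=1; C=k.
Need (k + 1)·f(k+1) − (1)·f(k) = k.
deg f ≤ 0 (via 1,0,1).
Solve for f: f(k) = 1 (degree 0 ≤ 0).
Then R = B(k−1)f/C = 1/k, so s_k = R(k)·t_k = -factorial(k).
Δs = -k*factorial(k), as required.
Σ_(k=2)^n t_k = s_(n+1) − s_(2) = (-factorial(n + 1)) − (-2), i.e. -n*factorial(n) - factorial(n) + 2.

S(n) = -n*factorial(n) - factorial(n) + 2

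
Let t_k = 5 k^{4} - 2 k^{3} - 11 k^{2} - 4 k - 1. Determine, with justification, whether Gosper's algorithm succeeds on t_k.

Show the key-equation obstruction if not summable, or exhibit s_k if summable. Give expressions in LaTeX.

Ratio r(k) = (5*k**4 + 18*k**3 + 13*k**2 - 12*k - 13)/(5*k**4 - 2*k**3 - 11*k**2 - 4*k - 1).
Factor: A=1; B=1; C=k**4 - 2*k**3/5 - 11*k**2/5 - 4*k/5 - 1/5.
Key eq: (1)·f(k+1) = (1)·f(k) + (k**4 - 2*k**3/5 - 11*k**2/5 - 4*k/5 - 1/5).
d = 5 from the (0,0,4) case.
Match coefficients ⇒ f(k) = k*(k**4 - 3*k**3 - k**2 + 3*k - 1)/5.
R(k) = B(k−1)·f(k)/C(k) = k*(k**4 - 3*k**3 - k**2 + 3*k - 1)/(5*k**4 - 2*k**3 - 11*k**2 - 4*k - 1); s_k = R·t_k = k*(k**4 - 3*k**3 - k**2 + 3*k - 1).
s_(k+1) − s_k = 5*k**4 - 2*k**3 - 11*k**2 - 4*k - 1 = t_k.

Yes. s_k = k \left(k^{4} - 3 k^{3} - k^{2} + 3 k - 1\right).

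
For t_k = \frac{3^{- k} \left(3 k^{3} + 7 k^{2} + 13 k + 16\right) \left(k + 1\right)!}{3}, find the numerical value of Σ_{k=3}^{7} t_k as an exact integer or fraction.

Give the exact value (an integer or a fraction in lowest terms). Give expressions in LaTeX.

Ratio r(k) = (3*k**4 + 22*k**3 + 68*k**2 + 111*k + 78)/(3*(3*k**3 + 7*k**2 + 13*k + 16)).
Normal form (A,B,C) = (k/3 + 2/3, 1, k**3 + 7*k**2/3 + 13*k/3 + 16/3).
f must satisfy (k/3 + 2/3)·f(k+1) − (1)·f(k) = k**3 + 7*k**2/3 + 13*k/3 + 16/3.
Degrees (1,0,3) ⇒ d ≤ 2.
A polynomial solution: f(k) = 3*k**2 + 4*k - 2.
Get s_k = R·t_k = (3*k**2 + 4*k - 2)*factorial(k + 1)/3**k with R(k) = B(k−1)f(k)/C(k) = 3*(3*k**2 + 4*k - 2)/(3*k**3 + 7*k**2 + 13*k + 16).
s_(k+1) − s_k = (3*k**3 + 7*k**2 + 13*k + 16)*factorial(k + 1)/(3*3**k) = t_k.
Evaluate s at k=8 and k=3: 331520/27 and 296/9; difference 330632/27.

Σ = 330632/27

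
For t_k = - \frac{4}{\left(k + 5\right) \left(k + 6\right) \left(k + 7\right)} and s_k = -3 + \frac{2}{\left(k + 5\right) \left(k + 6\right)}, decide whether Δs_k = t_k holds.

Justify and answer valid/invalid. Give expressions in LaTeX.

s_(k+1) = -3 + 2/((k + 6)*(k + 7))
s_(k+1) − s_k = -4/(k**3 + 18*k**2 + 107*k + 210)
(s_(k+1) − s_k) − t_k = 0

Valid: the claim telescopes to t_k.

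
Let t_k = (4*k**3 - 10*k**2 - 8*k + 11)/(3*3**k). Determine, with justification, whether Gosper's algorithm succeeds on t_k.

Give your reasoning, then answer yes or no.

Yes. s_k = (-2*k**3 + 2*k**2 + 3*k - 4)/3**k.

Compute t_(k+1)/t_k: get (4*k**3 + 2*k**2 - 16*k - 3)/(3*(4*k**3 - 10*k**2 - 8*k + 11)).
Normal form (A,B,C) = (1/3, 1, k**3 - 5*k**2/2 - 2*k + 11/4).
f must satisfy (1/3)·f(k+1) − (1)·f(k) = k**3 - 5*k**2/2 - 2*k + 11/4.
d = 3 from the (0,0,3) case.
Solve for f: f(k) = -3*(2*k**3 - 2*k**2 - 3*k + 4)/4 (degree 3 ≤ 3).
R(k) = B(k−1)·f(k)/C(k) = -3*(2*k**3 - 2*k**2 - 3*k + 4)/(4*k**3 - 10*k**2 - 8*k + 11); s_k = R·t_k = (-2*k**3 + 2*k**2 + 3*k - 4)/3**k.
Verify: (4*k**3 - 10*k**2 - 8*k + 11)/(3*3**k) matches t_k.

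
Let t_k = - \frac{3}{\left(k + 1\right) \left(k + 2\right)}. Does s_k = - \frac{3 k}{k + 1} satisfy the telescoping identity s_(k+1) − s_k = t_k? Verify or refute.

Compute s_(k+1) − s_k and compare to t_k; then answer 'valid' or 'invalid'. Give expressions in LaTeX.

s_(k+1) = 3*(-k - 1)/(k + 2)
s_(k+1) − s_k = -3/(k**2 + 3*k + 2)
(s_(k+1) − s_k) − t_k = 0

valid (s_(k+1) − s_k reduces to t_k)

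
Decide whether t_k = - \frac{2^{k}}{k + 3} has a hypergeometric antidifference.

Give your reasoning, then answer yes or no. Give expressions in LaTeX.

No. Not Gosper-summable.

Compute t_(k+1)/t_k: get 2*(k + 3)/(k + 4).
A = 2*k + 6, B = k + 4, C = 1.
Set up (2*k + 6)·f(k+1) − (k + 3)·f(k) − (1) = 0.
From deg A=1, deg B=1, deg C=0: d=-1.
Bound -1 < 0, so the key equation has no polynomial solution.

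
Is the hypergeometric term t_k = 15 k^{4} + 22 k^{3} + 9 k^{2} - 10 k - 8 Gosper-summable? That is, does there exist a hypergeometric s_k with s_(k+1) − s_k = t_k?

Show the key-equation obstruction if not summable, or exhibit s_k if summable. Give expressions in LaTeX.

Step 1: r(k) = (15*k**4 + 82*k**3 + 165*k**2 + 134*k + 28)/(15*k**4 + 22*k**3 + 9*k**2 - 10*k - 8).
Take A(k)=1, B(k)=1, C(k)=k**4 + 22*k**3/15 + 3*k**2/5 - 2*k/3 - 8/15.
Set up (1)·f(k+1) − (1)·f(k) − (k**4 + 22*k**3/15 + 3*k**2/5 - 2*k/3 - 8/15) = 0.
From deg A=0, deg B=0, deg C=4: d=5.
Match coefficients ⇒ f(k) = k*(3*k**4 - 2*k**3 - 3*k**2 - 4*k - 2)/15.
Certificate R = B(k−1)f/C = k*(3*k**4 - 2*k**3 - 3*k**2 - 4*k - 2)/(15*k**4 + 22*k**3 + 9*k**2 - 10*k - 8) gives s_k = k*(3*k**4 - 2*k**3 - 3*k**2 - 4*k - 2).
Verify: 15*k**4 + 22*k**3 + 9*k**2 - 10*k - 8 matches t_k.

Yes. s_k = k \left(3 k^{4} - 2 k^{3} - 3 k^{2} - 4 k - 2\right).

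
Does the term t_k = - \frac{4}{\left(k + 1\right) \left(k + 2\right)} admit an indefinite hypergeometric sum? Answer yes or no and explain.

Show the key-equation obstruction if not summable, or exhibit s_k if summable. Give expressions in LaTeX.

Yes. s_k = - \frac{4 k}{k + 1}.

Step 1: r(k) = (k + 1)/(k + 3).
Gosper form: A/B · C(k+1)/C(k) with A=k + 1, B=k + 3, C=1.
f must satisfy (k + 1)·f(k+1) − (k + 2)·f(k) = 1.
deg f ≤ 1 (via 1,1,0).
Solving with deg f ≤ 1: f(k) = k.
So s_k = (B(k−1)f/C)·t_k = (k*(k + 2))·t_k = -4*k/(k + 1).
Check: Δs_k = -4/(k**2 + 3*k + 2). ✓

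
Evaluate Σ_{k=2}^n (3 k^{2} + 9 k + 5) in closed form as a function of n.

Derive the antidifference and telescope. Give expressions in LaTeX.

S(n) = n^{3} + 6 n^{2} + 10 n - 17

Compute t_(k+1)/t_k: get (3*k**2 + 15*k + 17)/(3*k**2 + 9*k + 5).
Factor: A=1; B=1; C=k**2 + 3*k + 5/3.
Solve (1)·f(k+1) − (1)·f(k) = k**2 + 3*k + 5/3.
From deg A=0, deg B=0, deg C=2: d=3.
Solving with deg f ≤ 3: f(k) = k*(k**2 + 3*k + 1)/3.
R(k) = B(k−1)·f(k)/C(k) = k*(k**2 + 3*k + 1)/(3*k**2 + 9*k + 5); s_k = R·t_k = k*(k**2 + 3*k + 1).
Δs = 3*k**2 + 9*k + 5, as required.
Σ_(k=2)^n t_k = s_(n+1) − s_(2) = (n**3 + 6*n**2 + 10*n + 5) − (22), i.e. n**3 + 6*n**2 + 10*n - 17.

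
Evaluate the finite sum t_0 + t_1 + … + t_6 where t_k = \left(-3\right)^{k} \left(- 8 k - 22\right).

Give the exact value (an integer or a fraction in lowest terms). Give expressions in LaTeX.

Σ = -39370

r(k) = 3*(-4*k - 15)/(4*k + 11) after simplifying.
Factor: A=-3; B=1; C=k + 11/4.
Need (-3)·f(k+1) − (1)·f(k) = k + 11/4.
Bound: deg f ≤ 1.
Match coefficients ⇒ f(k) = -(k + 2)/4.
Get s_k = R·t_k = 2*(-3)**k*(k + 2) with R(k) = B(k−1)f(k)/C(k) = -(k + 2)/(4*k + 11).
s_(k+1) − s_k = (-3)**k*(-8*k - 22) = t_k.
Sum = s_(7) − s_(0); s_(7) = -39366, s_(0) = 4 ⇒ -39370.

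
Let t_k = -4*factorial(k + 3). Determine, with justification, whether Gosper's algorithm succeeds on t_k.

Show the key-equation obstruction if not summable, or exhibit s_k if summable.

No — t_k has no hypergeometric antidifference.

Step 1: r(k) = k + 4.
Gosper form: A/B · C(k+1)/C(k) with A=k + 4, B=1, C=1.
f must satisfy (k + 4)·f(k+1) − (1)·f(k) = 1.
Bound: deg f ≤ -1.
Negative degree bound (-1): no f exists, t_k not Gosper-summable.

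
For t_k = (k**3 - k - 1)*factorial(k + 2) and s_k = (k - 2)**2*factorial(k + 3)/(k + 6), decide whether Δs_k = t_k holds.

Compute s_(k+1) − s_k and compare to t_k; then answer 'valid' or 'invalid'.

s_(k+1) = (k - 1)**2*factorial(k + 4)/(k + 7)
s_(k+1) − s_k = (k**4 + 7*k**3 + 2*k**2 - 14*k - 4)*factorial(k + 3)/((k + 6)*(k + 7))
(s_(k+1) − s_k) − t_k = 3*(-k**4 - 6*k**3 + 2*k**2 + 3*k + 10)*factorial(k + 2)/((k + 6)*(k + 7))

Invalid: residual 3*(-k**4 - 6*k**3 + 2*k**2 + 3*k + 10)*factorial(k + 2)/((k + 6)*(k + 7)) ≠ 0.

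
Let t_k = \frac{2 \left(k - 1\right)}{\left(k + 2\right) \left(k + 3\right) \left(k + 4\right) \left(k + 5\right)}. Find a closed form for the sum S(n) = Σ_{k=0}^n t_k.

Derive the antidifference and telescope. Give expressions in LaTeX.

S(n) = \frac{- n - 1}{n^{3} + 12 n^{2} + 47 n + 60}

Ratio r(k) = k*(k + 2)/((k - 1)*(k + 6)).
Factor: A=k + 2; B=k + 6; C=k - 1.
Solve (k + 2)·f(k+1) − (k + 5)·f(k) = k - 1.
Degrees (1,1,1) ⇒ d ≤ 3.
Solve for f: f(k) = -k/2 (degree 1 ≤ 3).
Get s_k = R·t_k = -k/((k + 2)*(k + 3)*(k + 4)) with R(k) = B(k−1)f(k)/C(k) = -k*(k + 5)/(2*(k - 1)).
Verify: 2*(k - 1)/(k**4 + 14*k**3 + 71*k**2 + 154*k + 120) matches t_k.
Evaluate: s_(n+1) = (-n - 1)/(n**3 + 12*n**2 + 47*n + 60); subtract s_(0) = 0 ⇒ S(n) = (-n - 1)/(n**3 + 12*n**2 + 47*n + 60).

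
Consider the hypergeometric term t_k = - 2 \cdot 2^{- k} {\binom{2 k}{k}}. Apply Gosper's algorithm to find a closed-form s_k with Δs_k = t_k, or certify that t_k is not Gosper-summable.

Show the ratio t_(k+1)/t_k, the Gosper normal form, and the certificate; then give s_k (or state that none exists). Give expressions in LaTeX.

none — t_k is not Gosper-summable

r(k) = (2*k + 1)/(k + 1) after simplifying.
So A=2*k + 1 and B=k + 1, with C=1.
Need (2*k + 1)·f(k+1) − (k)·f(k) = 1.
deg f ≤ -1 (via 1,1,0).
deg f ≤ -1 is impossible — no certificate.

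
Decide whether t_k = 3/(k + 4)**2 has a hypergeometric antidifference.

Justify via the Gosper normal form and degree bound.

No — t_k has no hypergeometric antidifference.

Ratio r(k) = (k + 4)**2/(k + 5)**2.
Gosper form: A/B · C(k+1)/C(k) with A=k**2 + 8*k + 16, B=k**2 + 10*k + 25, C=1.
Need (k**2 + 8*k + 16)·f(k+1) − (k**2 + 8*k + 16)·f(k) = 1.
Degrees (2,2,0) ⇒ d ≤ 0.
Generic f = c0 gives residual -1; -1 = 0 cannot hold, so t_k is not Gosper-summable.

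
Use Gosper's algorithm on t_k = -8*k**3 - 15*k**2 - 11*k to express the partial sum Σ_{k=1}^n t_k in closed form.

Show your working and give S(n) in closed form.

S(n) = n*(-2*n**3 - 9*n**2 - 15*n - 8)

t_(k+1)/t_k = (8*k**3 + 39*k**2 + 65*k + 34)/(k*(8*k**2 + 15*k + 11)).
Factor: A=1; B=1; C=k**3 + 15*k**2/8 + 11*k/8.
Key eq: (1)·f(k+1) = (1)·f(k) + (k**3 + 15*k**2/8 + 11*k/8).
d = 4 from the (0,0,3) case.
A polynomial solution: f(k) = k*(k - 1)*(2*k**2 + 3*k + 3)/8.
R(k) = B(k−1)·f(k)/C(k) = (k - 1)*(2*k**2 + 3*k + 3)/(8*k**2 + 15*k + 11); s_k = R·t_k = k*(-2*k**3 - k**2 + 3).
Verify: k*(-8*k**2 - 15*k - 11) matches t_k.
Σ_(k=1)^n t_k = s_(n+1) − s_(1) = (n*(-2*n**3 - 9*n**2 - 15*n - 8)) − (0), i.e. n*(-2*n**3 - 9*n**2 - 15*n - 8).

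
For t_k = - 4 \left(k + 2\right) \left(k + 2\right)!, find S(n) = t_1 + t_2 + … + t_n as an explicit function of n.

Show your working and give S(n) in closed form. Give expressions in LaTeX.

S(n) = 24 - 4 \left(n + 3\right)!

Ratio r(k) = (k + 3)**2/(k + 2).
So A=k + 3 and B=1, with C=k + 2.
Need (k + 3)·f(k+1) − (1)·f(k) = k + 2.
Bound: deg f ≤ 0.
Solve for f: f(k) = 1 (degree 0 ≤ 0).
Then R = B(k−1)f/C = 1/(k + 2), so s_k = R(k)·t_k = -4*factorial(k + 2).
Verify: -4*(k + 2)*factorial(k + 2) matches t_k.
s_(n+1) = -4*factorial(n + 3) and s_(1) = -24, so S(n) = 24 - 4*factorial(n + 3).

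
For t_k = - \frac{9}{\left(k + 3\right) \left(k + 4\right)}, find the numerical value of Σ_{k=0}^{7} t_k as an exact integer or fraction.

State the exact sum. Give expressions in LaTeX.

Σ = -24/11

The ratio is (k + 3)/(k + 5).
Gosper form: A/B · C(k+1)/C(k) with A=k + 3, B=k + 5, C=1.
Solve (k + 3)·f(k+1) − (k + 4)·f(k) = 1.
deg f ≤ 1 (via 1,1,0).
A polynomial solution: f(k) = k/3.
Then R = B(k−1)f/C = k*(k + 4)/3, so s_k = R(k)·t_k = -3*k/(k + 3).
s_(k+1) − s_k = -9/(k**2 + 7*k + 12) = t_k.
Sum = s_(8) − s_(0); s_(8) = -24/11, s_(0) = 0 ⇒ -24/11.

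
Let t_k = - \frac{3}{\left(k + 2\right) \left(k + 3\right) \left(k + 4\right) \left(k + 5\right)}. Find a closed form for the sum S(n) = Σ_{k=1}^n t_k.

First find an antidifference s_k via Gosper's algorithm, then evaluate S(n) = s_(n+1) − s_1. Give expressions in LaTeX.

S(n) = \frac{n \left(- n^{2} - 12 n - 47\right)}{60 \left(n^{3} + 12 n^{2} + 47 n + 60\right)}

Compute t_(k+1)/t_k: get (k + 2)/(k + 6).
Take A(k)=k + 2, B(k)=k + 6, C(k)=1.
Set up (k + 2)·f(k+1) − (k + 5)·f(k) − (1) = 0.
deg f ≤ 3 (via 1,1,0).
Solve for f: f(k) = k*(k**2 + 9*k + 26)/72 (degree 3 ≤ 3).
So s_k = (B(k−1)f/C)·t_k = (k*(k + 5)*(k**2 + 9*k + 26)/72)·t_k = k*(-k**2 - 9*k - 26)/(24*(k + 2)*(k + 3)*(k + 4)).
s_(k+1) − s_k = -3/(k**4 + 14*k**3 + 71*k**2 + 154*k + 120) = t_k.
Evaluate: s_(n+1) = (-n**3 - 12*n**2 - 47*n - 36)/(24*(n**3 + 12*n**2 + 47*n + 60)); subtract s_(1) = -1/40 ⇒ S(n) = n*(-n**2 - 12*n - 47)/(60*(n**3 + 12*n**2 + 47*n + 60)).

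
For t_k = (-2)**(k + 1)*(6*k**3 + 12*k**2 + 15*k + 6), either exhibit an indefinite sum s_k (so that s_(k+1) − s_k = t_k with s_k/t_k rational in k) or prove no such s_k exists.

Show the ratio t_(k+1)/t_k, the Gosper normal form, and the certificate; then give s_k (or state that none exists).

s_k = 2*(-2)**k*k*(2*k**2 + 1)

t_(k+1)/t_k = 2*(-2*k**3 - 10*k**2 - 19*k - 13)/(2*k**3 + 4*k**2 + 5*k + 2).
Gosper form: A/B · C(k+1)/C(k) with A=-2, B=1, C=k**3 + 2*k**2 + 5*k/2 + 1.
Solve (-2)·f(k+1) − (1)·f(k) = k**3 + 2*k**2 + 5*k/2 + 1.
Degrees (0,0,3) ⇒ d ≤ 3.
Coefficient equations give f(k) = -k*(2*k**2 + 1)/6.
Then R = B(k−1)f/C = -k*(2*k**2 + 1)/(3*(2*k**3 + 4*k**2 + 5*k + 2)), so s_k = R(k)·t_k = 2*(-2)**k*k*(2*k**2 + 1).
Check: Δs_k = (-2)**(k + 1)*(6*k**3 + 12*k**2 + 15*k + 6). ✓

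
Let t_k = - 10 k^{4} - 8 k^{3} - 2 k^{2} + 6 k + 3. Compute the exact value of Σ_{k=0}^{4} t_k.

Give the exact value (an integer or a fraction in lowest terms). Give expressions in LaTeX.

Σ = -4325

Ratio r(k) = (10*k**4 + 48*k**3 + 86*k**2 + 62*k + 11)/(10*k**4 + 8*k**3 + 2*k**2 - 6*k - 3).
Take A(k)=1, B(k)=1, C(k)=k**4 + 4*k**3/5 + k**2/5 - 3*k/5 - 3/10.
Set up (1)·f(k+1) − (1)·f(k) − (k**4 + 4*k**3/5 + k**2/5 - 3*k/5 - 3/10) = 0.
Bound: deg f ≤ 5.
A polynomial solution: f(k) = k**2*(2*k**3 - 3*k**2 - 2)/10.
So s_k = (B(k−1)f/C)·t_k = (k**2*(2*k**3 - 3*k**2 - 2)/(10*k**4 + 8*k**3 + 2*k**2 - 6*k - 3))·t_k = k**2*(-2*k**3 + 3*k**2 + 2).
Δs = -10*k**4 - 8*k**3 - 2*k**2 + 6*k + 3, as required.
Sum = s_(5) − s_(0); s_(5) = -4325, s_(0) = 0 ⇒ -4325.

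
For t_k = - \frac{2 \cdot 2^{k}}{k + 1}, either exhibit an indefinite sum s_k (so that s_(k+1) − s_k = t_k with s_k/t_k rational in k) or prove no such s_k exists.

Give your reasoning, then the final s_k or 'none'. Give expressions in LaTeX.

Compute t_(k+1)/t_k: get 2*(k + 1)/(k + 2).
Gosper form: A/B · C(k+1)/C(k) with A=2*k + 2, B=k + 2, C=1.
Set up (2*k + 2)·f(k+1) − (k + 1)·f(k) − (1) = 0.
From deg A=1, deg B=1, deg C=0: d=-1.
d = -1 < 0 ⇒ no nonzero polynomial f; not summable.

not Gosper-summable; s_k does not exist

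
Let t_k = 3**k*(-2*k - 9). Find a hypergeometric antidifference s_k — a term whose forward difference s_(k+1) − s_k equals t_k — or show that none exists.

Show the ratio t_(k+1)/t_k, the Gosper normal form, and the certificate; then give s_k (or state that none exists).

s_k = 3**k*(-k - 3)

r(k) = 3*(2*k + 11)/(2*k + 9) after simplifying.
Gosper form: A/B · C(k+1)/C(k) with A=3, B=1, C=k + 9/2.
f must satisfy (3)·f(k+1) − (1)·f(k) = k + 9/2.
Bound: deg f ≤ 1.
Solve for f: f(k) = (k + 3)/2 (degree 1 ≤ 1).
Then R = B(k−1)f/C = (k + 3)/(2*k + 9), so s_k = R(k)·t_k = 3**k*(-k - 3).
Δs = 3**k*(-2*k - 9), as required.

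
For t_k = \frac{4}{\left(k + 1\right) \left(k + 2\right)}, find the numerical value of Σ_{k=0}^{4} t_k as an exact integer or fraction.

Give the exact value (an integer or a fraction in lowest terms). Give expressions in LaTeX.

Σ = 10/3

Step 1: r(k) = (k + 1)/(k + 3).
Gosper form: A/B · C(k+1)/C(k) with A=k + 1, B=k + 3, C=1.
Need (k + 1)·f(k+1) − (k + 2)·f(k) = 1.
d = 1 from the (1,1,0) case.
Coefficient equations give f(k) = k.
Get s_k = R·t_k = 4*k/(k + 1) with R(k) = B(k−1)f(k)/C(k) = k*(k + 2).
s_(k+1) − s_k = 4/(k**2 + 3*k + 2) = t_k.
Sum = s_(5) − s_(0); s_(5) = 10/3, s_(0) = 0 ⇒ 10/3.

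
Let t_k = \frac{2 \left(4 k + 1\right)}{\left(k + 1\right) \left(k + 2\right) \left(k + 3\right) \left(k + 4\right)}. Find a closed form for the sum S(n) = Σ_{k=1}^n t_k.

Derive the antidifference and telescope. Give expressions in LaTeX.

S(n) = \frac{n \left(n^{2} + 9 n + 10\right)}{4 \left(n^{3} + 9 n^{2} + 26 n + 24\right)}

Ratio r(k) = (k + 1)*(4*k + 5)/((k + 5)*(4*k + 1)).
Factor: A=k + 1; B=k + 5; C=k + 1/4.
Need (k + 1)·f(k+1) − (k + 4)·f(k) = k + 1/4.
deg f ≤ 3 (via 1,1,1).
Solving with deg f ≤ 3: f(k) = k*(k**2 + 6*k - 1)/24.
Get s_k = R·t_k = k*(k**2 + 6*k - 1)/(3*(k + 1)*(k + 2)*(k + 3)) with R(k) = B(k−1)f(k)/C(k) = k*(k + 4)*(k**2 + 6*k - 1)/(6*(4*k + 1)).
Check: Δs_k = 2*(4*k + 1)/(k**4 + 10*k**3 + 35*k**2 + 50*k + 24). ✓
Σ_(k=1)^n t_k = s_(n+1) − s_(1) = ((n**3 + 9*n**2 + 14*n + 6)/(3*(n**3 + 9*n**2 + 26*n + 24))) − (1/12), i.e. n*(n**2 + 9*n + 10)/(4*(n**3 + 9*n**2 + 26*n + 24)).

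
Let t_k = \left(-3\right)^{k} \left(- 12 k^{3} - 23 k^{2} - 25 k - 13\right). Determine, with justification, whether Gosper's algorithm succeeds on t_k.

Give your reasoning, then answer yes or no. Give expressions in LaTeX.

The ratio is 3*(-12*k**3 - 59*k**2 - 107*k - 73)/(12*k**3 + 23*k**2 + 25*k + 13).
So A=-3 and B=1, with C=k**3 + 23*k**2/12 + 25*k/12 + 13/12.
Need (-3)·f(k+1) − (1)·f(k) = k**3 + 23*k**2/12 + 25*k/12 + 13/12.
Bound: deg f ≤ 3.
A polynomial solution: f(k) = -(3*k**3 - k**2 + k + 1)/12.
R(k) = B(k−1)·f(k)/C(k) = -(3*k**3 - k**2 + k + 1)/(12*k**3 + 23*k**2 + 25*k + 13); s_k = R·t_k = (-3)**k*(3*k**3 - k**2 + k + 1).
Verify: (-3)**k*(-12*k**3 - 23*k**2 - 25*k - 13) matches t_k.

Yes. s_k = \left(-3\right)^{k} \left(3 k^{3} - k^{2} + k + 1\right).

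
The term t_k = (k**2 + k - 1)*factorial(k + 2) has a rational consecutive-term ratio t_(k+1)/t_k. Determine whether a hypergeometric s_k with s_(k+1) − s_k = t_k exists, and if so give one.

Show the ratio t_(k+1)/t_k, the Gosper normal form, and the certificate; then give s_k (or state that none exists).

Compute t_(k+1)/t_k: get (k + 3)*(k + (k + 1)**2)/(k**2 + k - 1).
Factor: A=k + 3; B=1; C=k**2 + k - 1.
Set up (k + 3)·f(k+1) − (1)·f(k) − (k**2 + k - 1) = 0.
Degrees (1,0,2) ⇒ d ≤ 1.
Solve for f: f(k) = k - 2 (degree 1 ≤ 1).
Get s_k = R·t_k = (k - 2)*factorial(k + 2) with R(k) = B(k−1)f(k)/C(k) = (k - 2)/(k**2 + k - 1).
Verify: (k**2 + k - 1)*factorial(k + 2) matches t_k.

s_k = (k - 2)*factorial(k + 2)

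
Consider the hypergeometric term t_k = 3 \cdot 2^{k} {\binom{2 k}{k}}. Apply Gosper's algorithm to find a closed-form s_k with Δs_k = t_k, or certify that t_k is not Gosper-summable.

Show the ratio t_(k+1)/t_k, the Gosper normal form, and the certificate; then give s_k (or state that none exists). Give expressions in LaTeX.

Step 1: r(k) = 4*(2*k + 1)/(k + 1).
Gosper form: A/B · C(k+1)/C(k) with A=8*k + 4, B=k + 1, C=1.
Solve (8*k + 4)·f(k+1) − (k)·f(k) = 1.
d = -1 from the (1,1,0) case.
Negative degree bound (-1): no f exists, t_k not Gosper-summable.

no hypergeometric antidifference exists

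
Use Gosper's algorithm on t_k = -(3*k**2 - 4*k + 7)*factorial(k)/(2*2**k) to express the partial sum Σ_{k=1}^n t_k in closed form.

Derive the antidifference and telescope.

S(n) = 2**(-n - 1)*(-2**n - 3*n**2*factorial(n) - 2*n*factorial(n) + factorial(n))

t_(k+1)/t_k = (k + 1)*(-4*k + 3*(k + 1)**2 + 3)/(2*(3*k**2 - 4*k + 7)).
Normal form (A,B,C) = (k/2 + 1/2, 1, k**2 - 4*k/3 + 7/3).
Solve (k/2 + 1/2)·f(k+1) − (1)·f(k) = k**2 - 4*k/3 + 7/3.
d = 1 from the (1,0,2) case.
Coefficient equations give f(k) = 2*(3*k - 4)/3.
R(k) = B(k−1)·f(k)/C(k) = 2*(3*k - 4)/(3*k**2 - 4*k + 7); s_k = R·t_k = -(3*k - 4)*factorial(k)/2**k.
Δs = -(3*k**2 - 4*k + 7)*factorial(k)/(2*2**k), as required.
Telescope: S(n) = s_(n+1) − s_(1) = -2**(-n - 1)*(3*n - 1)*factorial(n + 1) − (1/2) = 2**(-n - 1)*(-2**n - 3*n**2*factorial(n) - 2*n*factorial(n) + factorial(n)).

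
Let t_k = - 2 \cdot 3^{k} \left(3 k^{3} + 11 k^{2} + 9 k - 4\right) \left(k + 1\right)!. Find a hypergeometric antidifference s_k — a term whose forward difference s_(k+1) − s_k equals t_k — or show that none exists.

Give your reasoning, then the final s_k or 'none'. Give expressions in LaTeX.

Ratio r(k) = 3*(3*k**4 + 26*k**3 + 80*k**2 + 99*k + 38)/(3*k**3 + 11*k**2 + 9*k - 4).
Gosper form: A/B · C(k+1)/C(k) with A=3*k + 6, B=1, C=k**3 + 11*k**2/3 + 3*k - 4/3.
Solve (3*k + 6)·f(k+1) − (1)·f(k) = k**3 + 11*k**2/3 + 3*k - 4/3.
deg f ≤ 2 (via 1,0,3).
Coefficient equations give f(k) = (k**2 - 2)/3.
Certificate R = B(k−1)f/C = (k**2 - 2)/(3*k**3 + 11*k**2 + 9*k - 4) gives s_k = -2*3**k*(k**2 - 2)*factorial(k + 1).
Verify: -2*3**k*(3*k**3 + 11*k**2 + 9*k - 4)*factorial(k + 1) matches t_k.

s_k = - 2 \cdot 3^{k} \left(k^{2} - 2\right) \left(k + 1\right)!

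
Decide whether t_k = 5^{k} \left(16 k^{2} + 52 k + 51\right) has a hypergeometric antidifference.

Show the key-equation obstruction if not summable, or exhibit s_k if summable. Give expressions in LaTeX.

Yes. s_k = 5^{k} \left(4 k^{2} + 3 k + 4\right).

Compute t_(k+1)/t_k: get 5*(16*k**2 + 84*k + 119)/(16*k**2 + 52*k + 51).
Take A(k)=5, B(k)=1, C(k)=k**2 + 13*k/4 + 51/16.
Need (5)·f(k+1) − (1)·f(k) = k**2 + 13*k/4 + 51/16.
deg f ≤ 2 (via 0,0,2).
A polynomial solution: f(k) = (4*k**2 + 3*k + 4)/16.
So s_k = (B(k−1)f/C)·t_k = ((4*k**2 + 3*k + 4)/(16*k**2 + 52*k + 51))·t_k = 5**k*(4*k**2 + 3*k + 4).
Check: Δs_k = 5**k*(16*k**2 + 52*k + 51). ✓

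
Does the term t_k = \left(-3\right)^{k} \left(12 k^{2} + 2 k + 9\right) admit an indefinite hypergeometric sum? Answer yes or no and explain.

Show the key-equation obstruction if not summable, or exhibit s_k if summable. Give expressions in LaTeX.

t_(k+1)/t_k = 3*(-12*k**2 - 26*k - 23)/(12*k**2 + 2*k + 9).
Gosper form: A/B · C(k+1)/C(k) with A=-3, B=1, C=k**2 + k/6 + 3/4.
Need (-3)·f(k+1) − (1)·f(k) = k**2 + k/6 + 3/4.
Degrees (0,0,2) ⇒ d ≤ 2.
Solve for f: f(k) = -(3*k**2 - 4*k + 3)/12 (degree 2 ≤ 2).
So s_k = (B(k−1)f/C)·t_k = (-(3*k**2 - 4*k + 3)/(12*k**2 + 2*k + 9))·t_k = (-3)**k*(-3*k**2 + 4*k - 3).
Verify: (-3)**k*(12*k**2 + 2*k + 9) matches t_k.

Yes. s_k = \left(-3\right)^{k} \left(- 3 k^{2} + 4 k - 3\right).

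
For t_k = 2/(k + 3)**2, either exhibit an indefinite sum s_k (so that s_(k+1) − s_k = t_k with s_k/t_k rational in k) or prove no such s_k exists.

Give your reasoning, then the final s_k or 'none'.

none (Gosper's algorithm certifies no s_k)

Ratio r(k) = (k + 3)**2/(k + 4)**2.
Gosper form: A/B · C(k+1)/C(k) with A=k**2 + 6*k + 9, B=k**2 + 8*k + 16, C=1.
Need (k**2 + 6*k + 9)·f(k+1) − (k**2 + 6*k + 9)·f(k) = 1.
Bound: deg f ≤ 0.
Generic f = c0 gives residual -1; -1 = 0 cannot hold, so t_k is not Gosper-summable.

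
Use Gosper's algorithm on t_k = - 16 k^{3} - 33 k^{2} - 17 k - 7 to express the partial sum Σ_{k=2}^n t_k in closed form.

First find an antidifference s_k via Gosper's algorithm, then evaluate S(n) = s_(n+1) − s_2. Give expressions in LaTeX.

The ratio is (16*k**3 + 81*k**2 + 131*k + 73)/(16*k**3 + 33*k**2 + 17*k + 7).
Normal form (A,B,C) = (1, 1, k**3 + 33*k**2/16 + 17*k/16 + 7/16).
Need (1)·f(k+1) − (1)·f(k) = k**3 + 33*k**2/16 + 17*k/16 + 7/16.
From deg A=0, deg B=0, deg C=3: d=4.
A polynomial solution: f(k) = k*(4*k**3 + 3*k**2 - 4*k + 4)/16.
R(k) = B(k−1)·f(k)/C(k) = k*(4*k**3 + 3*k**2 - 4*k + 4)/(16*k**3 + 33*k**2 + 17*k + 7); s_k = R·t_k = k*(-4*k**3 - 3*k**2 + 4*k - 4).
s_(k+1) − s_k = -16*k**3 - 33*k**2 - 17*k - 7 = t_k.
s_(n+1) = -4*n**4 - 19*n**3 - 29*n**2 - 21*n - 7 and s_(2) = -80, so S(n) = -4*n**4 - 19*n**3 - 29*n**2 - 21*n + 73.

S(n) = - 4 n^{4} - 19 n^{3} - 29 n^{2} - 21 n + 73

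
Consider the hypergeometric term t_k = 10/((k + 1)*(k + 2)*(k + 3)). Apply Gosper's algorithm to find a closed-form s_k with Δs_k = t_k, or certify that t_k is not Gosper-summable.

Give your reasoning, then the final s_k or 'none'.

s_k = 5*k*(k + 3)/(2*(k + 1)*(k + 2))

Compute t_(k+1)/t_k: get (k + 1)/(k + 4).
Take A(k)=k + 1, B(k)=k + 4, C(k)=1.
Solve (k + 1)·f(k+1) − (k + 3)·f(k) = 1.
Bound: deg f ≤ 2.
Coefficient equations give f(k) = k*(k + 3)/4.
Get s_k = R·t_k = 5*k*(k + 3)/(2*(k + 1)*(k + 2)) with R(k) = B(k−1)f(k)/C(k) = k*(k + 3)**2/4.
Verify: 10/(k**3 + 6*k**2 + 11*k + 6) matches t_k.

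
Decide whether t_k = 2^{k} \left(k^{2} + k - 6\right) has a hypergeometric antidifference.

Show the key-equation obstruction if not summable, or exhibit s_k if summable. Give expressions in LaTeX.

Yes. s_k = 2^{k} \left(k^{2} - 3 k - 2\right).

The ratio is 2*(k**2 + 3*k - 4)/(k**2 + k - 6).
So A=2 and B=1, with C=k**2 + k - 6.
Set up (2)·f(k+1) − (1)·f(k) − (k**2 + k - 6) = 0.
deg f ≤ 2 (via 0,0,2).
Solving with deg f ≤ 2: f(k) = k**2 - 3*k - 2.
Get s_k = R·t_k = 2**k*(k**2 - 3*k - 2) with R(k) = B(k−1)f(k)/C(k) = (k**2 - 3*k - 2)/((k - 2)*(k + 3)).
s_(k+1) − s_k = 2**k*(k**2 + k - 6) = t_k.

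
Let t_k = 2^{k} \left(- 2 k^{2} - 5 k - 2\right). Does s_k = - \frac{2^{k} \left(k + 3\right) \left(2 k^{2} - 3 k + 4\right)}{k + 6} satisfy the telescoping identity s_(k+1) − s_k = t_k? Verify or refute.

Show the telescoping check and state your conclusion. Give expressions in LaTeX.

Invalid: residual \frac{2^{k} \left(6 k^{3} + 45 k^{2} + 105 k + 24\right)}{k^{2} + 13 k + 42} ≠ 0.

s_(k+1) = -2**(k + 1)*(k + 4)*(-3*k + 2*(k + 1)**2 + 1)/(k + 7)
s_(k+1) − s_k = 2**k*(-2*k**4 - 25*k**3 - 106*k**2 - 131*k - 60)/(k**2 + 13*k + 42)
(s_(k+1) − s_k) − t_k = 2**k*(6*k**3 + 45*k**2 + 105*k + 24)/(k**2 + 13*k + 42)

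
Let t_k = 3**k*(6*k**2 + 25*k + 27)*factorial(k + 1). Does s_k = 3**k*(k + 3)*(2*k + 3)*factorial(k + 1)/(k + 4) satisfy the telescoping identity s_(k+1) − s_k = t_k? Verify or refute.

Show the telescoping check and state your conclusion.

s_(k+1) = 3**(k + 1)*(k + 4)*(2*k + 5)*factorial(k + 2)/(k + 5)
s_(k+1) − s_k = 3**k*(6*k**4 + 73*k**3 + 323*k**2 + 618*k + 435)*factorial(k + 1)/((k + 4)*(k + 5))
(s_(k+1) − s_k) − t_k = -3**k*(6*k**3 + 49*k**2 + 125*k + 105)*factorial(k + 1)/((k + 4)*(k + 5))

Invalid: residual -3**k*(6*k**3 + 49*k**2 + 125*k + 105)*factorial(k + 1)/((k + 4)*(k + 5)) ≠ 0.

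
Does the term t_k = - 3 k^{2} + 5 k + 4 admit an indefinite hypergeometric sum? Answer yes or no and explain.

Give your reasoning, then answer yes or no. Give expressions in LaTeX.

Yes. s_k = k \left(- k^{2} + 4 k + 1\right).

The ratio is (3*k**2 + k - 6)/(3*k**2 - 5*k - 4).
Gosper form: A/B · C(k+1)/C(k) with A=1, B=1, C=k**2 - 5*k/3 - 4/3.
Need (1)·f(k+1) − (1)·f(k) = k**2 - 5*k/3 - 4/3.
Bound: deg f ≤ 3.
Match coefficients ⇒ f(k) = k*(k**2 - 4*k - 1)/3.
Certificate R = B(k−1)f/C = k*(k**2 - 4*k - 1)/(3*k**2 - 5*k - 4) gives s_k = k*(-k**2 + 4*k + 1).
Δs = -3*k**2 + 5*k + 4, as required.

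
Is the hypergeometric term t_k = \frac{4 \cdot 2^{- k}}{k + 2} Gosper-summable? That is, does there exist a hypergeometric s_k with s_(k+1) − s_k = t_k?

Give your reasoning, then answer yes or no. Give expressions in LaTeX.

Compute t_(k+1)/t_k: get (k + 2)/(2*(k + 3)).
So A=k/2 + 1 and B=k + 3, with C=1.
f must satisfy (k/2 + 1)·f(k+1) − (k + 2)·f(k) = 1.
d = -1 from the (1,1,0) case.
d = -1 < 0 ⇒ no nonzero polynomial f; not summable.

No; the degree bound rules out any f.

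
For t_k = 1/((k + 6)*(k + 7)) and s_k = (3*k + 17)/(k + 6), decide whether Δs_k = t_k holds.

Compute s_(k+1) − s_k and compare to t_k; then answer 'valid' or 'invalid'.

Valid — Δs_k = t_k.

s_(k+1) = (3*k + 20)/(k + 7)
s_(k+1) − s_k = 1/(k**2 + 13*k + 42)
(s_(k+1) − s_k) − t_k = 0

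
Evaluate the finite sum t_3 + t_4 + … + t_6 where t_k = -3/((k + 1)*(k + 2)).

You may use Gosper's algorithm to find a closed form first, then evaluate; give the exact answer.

Σ = -3/8

Compute t_(k+1)/t_k: get (k + 1)/(k + 3).
Normal form (A,B,C) = (k + 1, k + 3, 1).
Set up (k + 1)·f(k+1) − (k + 2)·f(k) − (1) = 0.
d = 1 from the (1,1,0) case.
Match coefficients ⇒ f(k) = k.
Certificate R = B(k−1)f/C = k*(k + 2) gives s_k = -3*k/(k + 1).
Check: Δs_k = -3/(k**2 + 3*k + 2). ✓
Σ_(k=3)^(6) t_k = s_(7) − s_(3) = -21/8 − (-9/4) = -3/8.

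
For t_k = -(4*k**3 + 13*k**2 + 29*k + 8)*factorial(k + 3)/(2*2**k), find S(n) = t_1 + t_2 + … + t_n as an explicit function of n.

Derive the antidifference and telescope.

Compute t_(k+1)/t_k: get (4*k**4 + 41*k**3 + 167*k**2 + 322*k + 216)/(2*(4*k**3 + 13*k**2 + 29*k + 8)).
Normal form (A,B,C) = (k/2 + 2, 1, k**3 + 13*k**2/4 + 29*k/4 + 2).
Solve (k/2 + 2)·f(k+1) − (1)·f(k) = k**3 + 13*k**2/4 + 29*k/4 + 2.
deg f ≤ 2 (via 1,0,3).
Solve for f: f(k) = (4*k**2 - 3*k + 2)/2 (degree 2 ≤ 2).
So s_k = (B(k−1)f/C)·t_k = (2*(4*k**2 - 3*k + 2)/(4*k**3 + 13*k**2 + 29*k + 8))·t_k = -(4*k**2 - 3*k + 2)*factorial(k + 3)/2**k.
s_(k+1) − s_k = -(4*k**3 + 13*k**2 + 29*k + 8)*factorial(k + 3)/(2*2**k) = t_k.
s_(n+1) = -2**(-n - 1)*(4*n**2 + 5*n + 3)*factorial(n + 4) and s_(1) = -36, so S(n) = (72*2**n - 4*n**6*factorial(n) - 45*n**5*factorial(n) - 193*n**4*factorial(n) - 405*n**3*factorial(n) - 451*n**2*factorial(n) - 270*n*factorial(n) - 72*factorial(n))/(2*2**n).

S(n) = (72*2**n - 4*n**6*factorial(n) - 45*n**5*factorial(n) - 193*n**4*factorial(n) - 405*n**3*factorial(n) - 451*n**2*factorial(n) - 270*n*factorial(n) - 72*factorial(n))/(2*2**n)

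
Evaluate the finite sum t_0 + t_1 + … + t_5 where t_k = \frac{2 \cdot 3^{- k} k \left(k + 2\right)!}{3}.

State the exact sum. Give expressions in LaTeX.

Σ = 8636/81

t_(k+1)/t_k = (k + 1)*(k + 3)/(3*k).
Take A(k)=k/3 + 1, B(k)=1, C(k)=k.
Solve (k/3 + 1)·f(k+1) − (1)·f(k) = k.
deg f ≤ 0 (via 1,0,1).
Match coefficients ⇒ f(k) = 3.
So s_k = (B(k−1)f/C)·t_k = (3/k)·t_k = 2*factorial(k + 2)/3**k.
Check: Δs_k = 2*k*factorial(k + 2)/(3*3**k). ✓
Telescoping: Σ = s_(6) − s_(0) = 8960/81 − (4) = 8636/81.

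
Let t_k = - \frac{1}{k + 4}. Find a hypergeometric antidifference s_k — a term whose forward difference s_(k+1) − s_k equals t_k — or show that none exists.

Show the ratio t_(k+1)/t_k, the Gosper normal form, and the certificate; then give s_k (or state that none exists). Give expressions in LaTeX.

The ratio is (k + 4)/(k + 5).
Factor: A=k + 4; B=k + 5; C=1.
Set up (k + 4)·f(k+1) − (k + 4)·f(k) − (1) = 0.
Degrees (1,1,0) ⇒ d ≤ 0.
Write f(k) = c0. Then LHS − RHS = -1, requiring -1 = 0: contradictory. No certificate.

not Gosper-summable; s_k does not exist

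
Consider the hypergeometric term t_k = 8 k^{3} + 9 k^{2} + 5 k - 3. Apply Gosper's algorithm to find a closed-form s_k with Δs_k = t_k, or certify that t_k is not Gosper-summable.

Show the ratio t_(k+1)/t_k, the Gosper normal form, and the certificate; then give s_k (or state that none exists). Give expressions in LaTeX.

t_(k+1)/t_k = (8*k**3 + 33*k**2 + 47*k + 19)/(8*k**3 + 9*k**2 + 5*k - 3).
A = 1, B = 1, C = k**3 + 9*k**2/8 + 5*k/8 - 3/8.
Need (1)·f(k+1) − (1)·f(k) = k**3 + 9*k**2/8 + 5*k/8 - 3/8.
Bound: deg f ≤ 4.
Match coefficients ⇒ f(k) = k*(2*k**3 - k**2 - 4)/8.
Get s_k = R·t_k = k*(2*k**3 - k**2 - 4) with R(k) = B(k−1)f(k)/C(k) = k*(2*k**3 - k**2 - 4)/(8*k**3 + 9*k**2 + 5*k - 3).
Check: Δs_k = 8*k**3 + 9*k**2 + 5*k - 3. ✓

s_k = k \left(2 k^{3} - k^{2} - 4\right)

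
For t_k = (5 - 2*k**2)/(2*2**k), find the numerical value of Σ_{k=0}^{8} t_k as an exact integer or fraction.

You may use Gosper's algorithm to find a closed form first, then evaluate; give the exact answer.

Σ = -313/512

Compute t_(k+1)/t_k: get (2*(k + 1)**2 - 5)/(2*(2*k**2 - 5)).
Normal form (A,B,C) = (1/2, 1, k**2 - 5/2).
Solve (1/2)·f(k+1) − (1)·f(k) = k**2 - 5/2.
From deg A=0, deg B=0, deg C=2: d=2.
Solving with deg f ≤ 2: f(k) = -2*k**2 - 4*k - 1.
R(k) = B(k−1)·f(k)/C(k) = -2*(2*k**2 + 4*k + 1)/(2*k**2 - 5); s_k = R·t_k = (2*k**2 + 4*k + 1)/2**k.
Δs = (5 - 2*k**2)/(2*2**k), as required.
Evaluate s at k=9 and k=0: 199/512 and 1; difference -313/512.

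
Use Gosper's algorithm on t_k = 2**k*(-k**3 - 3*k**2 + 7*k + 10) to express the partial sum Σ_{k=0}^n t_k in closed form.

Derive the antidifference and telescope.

S(n) = -2*2**n*n**3 + 8*2**n*n + 14*2**n - 4

Ratio r(k) = 2*(k**3 + 6*k**2 + 2*k - 13)/(k**3 + 3*k**2 - 7*k - 10).
Gosper form: A/B · C(k+1)/C(k) with A=2, B=1, C=k**3 + 3*k**2 - 7*k - 10.
Need (2)·f(k+1) − (1)·f(k) = k**3 + 3*k**2 - 7*k - 10.
Degrees (0,0,3) ⇒ d ≤ 3.
Coefficient equations give f(k) = k**3 - 3*k**2 - k - 4.
Then R = B(k−1)f/C = (k**3 - 3*k**2 - k - 4)/(k**3 + 3*k**2 - 7*k - 10), so s_k = R(k)·t_k = 2**k*(-k**3 + 3*k**2 + k + 4).
Δs = 2**k*(-k**3 - 3*k**2 + 7*k + 10), as required.
Σ_(k=0)^n t_k = s_(n+1) − s_(0) = (2**(n + 1)*(-n**3 + 4*n + 7)) − (4), i.e. -2*2**n*n**3 + 8*2**n*n + 14*2**n - 4.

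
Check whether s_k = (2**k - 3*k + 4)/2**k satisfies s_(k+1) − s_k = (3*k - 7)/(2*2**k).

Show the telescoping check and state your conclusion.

s_(k+1) = (2*2**k - 3*k + 1)/(2*2**k)
s_(k+1) − s_k = (3*k - 7)/(2*2**k)
(s_(k+1) − s_k) − t_k = 0

Valid — Δs_k = t_k.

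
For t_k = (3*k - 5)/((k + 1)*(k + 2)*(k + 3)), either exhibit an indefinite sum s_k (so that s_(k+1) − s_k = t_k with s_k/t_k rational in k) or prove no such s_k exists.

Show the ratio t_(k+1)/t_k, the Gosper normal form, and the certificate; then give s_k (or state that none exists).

t_(k+1)/t_k = (k + 1)*(3*k - 2)/((k + 4)*(3*k - 5)).
Take A(k)=k + 1, B(k)=k + 4, C(k)=k - 5/3.
f must satisfy (k + 1)·f(k+1) − (k + 3)·f(k) = k - 5/3.
Bound: deg f ≤ 2.
Solve for f: f(k) = -k*(k + 9)/6 (degree 2 ≤ 2).
Certificate R = B(k−1)f/C = -k*(k + 3)*(k + 9)/(2*(3*k - 5)) gives s_k = k*(-k - 9)/(2*(k + 1)*(k + 2)).
Δs = (3*k - 5)/(k**3 + 6*k**2 + 11*k + 6), as required.

s_k = k*(-k - 9)/(2*(k + 1)*(k + 2))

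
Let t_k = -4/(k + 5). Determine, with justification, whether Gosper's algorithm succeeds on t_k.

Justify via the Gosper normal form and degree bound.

The ratio is (k + 5)/(k + 6).
So A=k + 5 and B=k + 6, with C=1.
Set up (k + 5)·f(k+1) − (k + 5)·f(k) − (1) = 0.
deg f ≤ 0 (via 1,1,0).
Write f(k) = c0. Then LHS − RHS = -1, requiring -1 = 0: contradictory. No certificate.

No. Not Gosper-summable.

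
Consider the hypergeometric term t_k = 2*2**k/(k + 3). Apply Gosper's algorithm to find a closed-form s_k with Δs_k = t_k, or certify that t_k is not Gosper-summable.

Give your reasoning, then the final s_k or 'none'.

Step 1: r(k) = 2*(k + 3)/(k + 4).
Normal form (A,B,C) = (2*k + 6, k + 4, 1).
Solve (2*k + 6)·f(k+1) − (k + 3)·f(k) = 1.
Bound: deg f ≤ -1.
Bound -1 < 0, so the key equation has no polynomial solution.

no hypergeometric antidifference exists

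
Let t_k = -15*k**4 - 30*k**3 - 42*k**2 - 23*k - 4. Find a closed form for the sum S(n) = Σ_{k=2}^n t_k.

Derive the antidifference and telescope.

Compute t_(k+1)/t_k: get (15*k**4 + 90*k**3 + 222*k**2 + 257*k + 114)/(15*k**4 + 30*k**3 + 42*k**2 + 23*k + 4).
So A=1 and B=1, with C=k**4 + 2*k**3 + 14*k**2/5 + 23*k/15 + 4/15.
Solve (1)·f(k+1) − (1)·f(k) = k**4 + 2*k**3 + 14*k**2/5 + 23*k/15 + 4/15.
deg f ≤ 5 (via 0,0,4).
Match coefficients ⇒ f(k) = k*(3*k**4 + 4*k**2 - 2*k - 1)/15.
Get s_k = R·t_k = k*(-3*k**4 - 4*k**2 + 2*k + 1) with R(k) = B(k−1)f(k)/C(k) = k*(3*k**4 + 4*k**2 - 2*k - 1)/(15*k**4 + 30*k**3 + 42*k**2 + 23*k + 4).
Δs = -15*k**4 - 30*k**3 - 42*k**2 - 23*k - 4, as required.
Σ_(k=2)^n t_k = s_(n+1) − s_(2) = (-3*n**5 - 15*n**4 - 34*n**3 - 40*n**2 - 22*n - 4) − (-118), i.e. -3*n**5 - 15*n**4 - 34*n**3 - 40*n**2 - 22*n + 114.

S(n) = -3*n**5 - 15*n**4 - 34*n**3 - 40*n**2 - 22*n + 114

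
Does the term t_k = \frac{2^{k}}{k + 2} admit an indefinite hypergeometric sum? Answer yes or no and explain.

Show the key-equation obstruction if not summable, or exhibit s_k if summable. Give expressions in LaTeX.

No. Not Gosper-summable.

t_(k+1)/t_k = 2*(k + 2)/(k + 3).
Gosper form: A/B · C(k+1)/C(k) with A=2*k + 4, B=k + 3, C=1.
Set up (2*k + 4)·f(k+1) − (k + 2)·f(k) − (1) = 0.
Degrees (1,1,0) ⇒ d ≤ -1.
Bound -1 < 0, so the key equation has no polynomial solution.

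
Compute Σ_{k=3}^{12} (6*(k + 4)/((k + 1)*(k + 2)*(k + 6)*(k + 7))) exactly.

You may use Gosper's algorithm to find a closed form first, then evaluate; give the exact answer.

Ratio r(k) = (k + 1)*(k + 5)*(k + 6)/((k + 3)*(k + 4)*(k + 8)).
Gosper form: A/B · C(k+1)/C(k) with A=k + 1, B=k + 8, C=k**4 + 16*k**3 + 95*k**2 + 248*k + 240.
Set up (k + 1)·f(k+1) − (k + 7)·f(k) − (k**4 + 16*k**3 + 95*k**2 + 248*k + 240) = 0.
Degrees (1,1,4) ⇒ d ≤ 6.
Solving with deg f ≤ 6: f(k) = k*(k + 2)*(k + 3)*(k + 4)*(k + 5)*(k + 7)/12.
Get s_k = R·t_k = k*(k + 7)/(2*(k**2 + 7*k + 6)) with R(k) = B(k−1)f(k)/C(k) = k*(k + 2)*(k + 7)**2/(12*(k + 4)).
Check: Δs_k = 6*(k + 4)/(k**4 + 16*k**3 + 83*k**2 + 152*k + 84). ✓
Telescoping: Σ = s_(13) − s_(3) = 65/133 − (5/12) = 115/1596.

Σ = 115/1596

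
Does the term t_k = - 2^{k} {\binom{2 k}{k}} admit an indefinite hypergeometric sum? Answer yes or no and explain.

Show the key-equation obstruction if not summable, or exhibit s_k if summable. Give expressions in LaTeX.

No. Not Gosper-summable.

The ratio is 4*(2*k + 1)/(k + 1).
So A=8*k + 4 and B=k + 1, with C=1.
Set up (8*k + 4)·f(k+1) − (k)·f(k) − (1) = 0.
deg f ≤ -1 (via 1,1,0).
d = -1 < 0 ⇒ no nonzero polynomial f; not summable.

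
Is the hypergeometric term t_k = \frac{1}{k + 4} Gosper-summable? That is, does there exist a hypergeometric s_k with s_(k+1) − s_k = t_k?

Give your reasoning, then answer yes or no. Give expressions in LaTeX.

No — t_k has no hypergeometric antidifference.

The ratio is (k + 4)/(k + 5).
Take A(k)=k + 4, B(k)=k + 5, C(k)=1.
Solve (k + 4)·f(k+1) − (k + 4)·f(k) = 1.
From deg A=1, deg B=1, deg C=0: d=0.
f = c0 ⇒ A·f(k+1) − B(k−1)·f(k) − C = -1. The system {-1 = 0} is inconsistent; no antidifference.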